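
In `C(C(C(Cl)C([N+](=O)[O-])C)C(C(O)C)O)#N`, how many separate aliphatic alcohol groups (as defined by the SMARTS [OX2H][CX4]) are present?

2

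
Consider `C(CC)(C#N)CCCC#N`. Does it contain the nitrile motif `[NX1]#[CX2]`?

The pattern [NX1]#[CX2] describes a nitrogen triple-bonded to a two-connected carbon — a nitrile.
The molecule carries a nitrile (-C#N), whose atoms satisfy every constraint of the query, so the pattern matches.

Yes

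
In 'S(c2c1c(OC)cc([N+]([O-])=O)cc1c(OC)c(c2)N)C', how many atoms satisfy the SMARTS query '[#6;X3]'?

10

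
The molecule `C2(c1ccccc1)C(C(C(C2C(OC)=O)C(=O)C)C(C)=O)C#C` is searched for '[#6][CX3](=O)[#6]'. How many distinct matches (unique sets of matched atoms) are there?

[#6][CX3](=O)[#6] is the SMARTS for a ketone: a carbonyl carbon (no H) flanked by two carbons.
The molecule carries 2 separate instances of an acetyl/ketone group (-C(=O)CH3) meeting every constraint; each maps to a distinct set of atoms, giving 2 matches.

2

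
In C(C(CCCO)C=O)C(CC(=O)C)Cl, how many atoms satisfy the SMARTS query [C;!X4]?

Check the 14 heavy atoms by environment: 8× C (X4) → no; 1× O (X2) → no; 2× C (X3) → match; 2× O (X1) → no; 1× Cl (X1) → no.
That gives 2 matching atoms.

2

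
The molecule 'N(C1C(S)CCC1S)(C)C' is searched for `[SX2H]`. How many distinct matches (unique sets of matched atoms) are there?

2

[SX2H] is the SMARTS for a thiol: an aliphatic sulfur with two connections, one being H.
The molecule carries 2 separate instances of a thiol (-SH) meeting every constraint; each maps to a distinct set of atoms, giving 2 matches.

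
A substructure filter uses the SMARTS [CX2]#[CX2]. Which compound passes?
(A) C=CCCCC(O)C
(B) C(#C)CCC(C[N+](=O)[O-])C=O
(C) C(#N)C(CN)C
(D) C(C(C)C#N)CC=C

B

[CX2]#[CX2] describes a carbon-carbon triple bond (an alkyne).
(A) has a vinyl group (-CH=CH2) but the C=C is a double bond; both carbons are CX3, not CX2.
(B) contains an ethynyl group (-C#CH), which satisfies every atom and bond constraint.
(C) has a nitrile (-C#N) but the triple bond is C#N, not C#C.
(D) has a vinyl group (-CH=CH2) but the C=C is a double bond; both carbons are CX3, not CX2.
So the answer is (B).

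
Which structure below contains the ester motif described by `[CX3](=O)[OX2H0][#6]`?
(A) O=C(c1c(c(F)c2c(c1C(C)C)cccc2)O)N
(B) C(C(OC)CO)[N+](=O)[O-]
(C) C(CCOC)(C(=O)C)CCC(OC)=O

C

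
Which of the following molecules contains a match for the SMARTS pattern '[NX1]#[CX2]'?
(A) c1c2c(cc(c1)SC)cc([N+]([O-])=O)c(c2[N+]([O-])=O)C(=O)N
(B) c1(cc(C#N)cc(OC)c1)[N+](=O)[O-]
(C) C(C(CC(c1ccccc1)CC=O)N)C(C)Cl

B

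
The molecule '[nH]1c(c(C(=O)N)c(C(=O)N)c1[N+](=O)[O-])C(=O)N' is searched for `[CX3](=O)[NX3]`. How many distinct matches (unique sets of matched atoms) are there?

3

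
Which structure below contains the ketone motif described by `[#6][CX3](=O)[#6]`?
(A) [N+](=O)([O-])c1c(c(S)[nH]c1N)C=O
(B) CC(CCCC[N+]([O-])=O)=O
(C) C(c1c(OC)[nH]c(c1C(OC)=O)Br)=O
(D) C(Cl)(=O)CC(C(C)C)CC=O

B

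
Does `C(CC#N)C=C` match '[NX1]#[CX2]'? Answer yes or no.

The pattern [NX1]#[CX2] describes a nitrogen triple-bonded to a two-connected carbon — a nitrile.
The molecule carries a nitrile (-C#N), whose atoms satisfy every constraint of the query, so the pattern matches.

Yes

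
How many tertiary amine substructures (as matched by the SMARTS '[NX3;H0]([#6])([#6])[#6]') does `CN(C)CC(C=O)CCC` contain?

1

[NX3;H0]([#6])([#6])[#6] is the SMARTS for a tertiary amine: a trivalent nitrogen with no H, bonded to three carbons.
Exactly one fragment in the molecule meets all constraints, giving 1 match.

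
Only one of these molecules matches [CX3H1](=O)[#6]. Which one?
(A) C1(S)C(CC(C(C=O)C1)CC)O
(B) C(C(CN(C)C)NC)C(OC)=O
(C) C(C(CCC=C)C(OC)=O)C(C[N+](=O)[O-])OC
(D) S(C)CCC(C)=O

A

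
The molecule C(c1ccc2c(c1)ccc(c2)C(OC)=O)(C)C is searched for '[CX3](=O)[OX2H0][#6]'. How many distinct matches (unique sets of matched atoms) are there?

1

[CX3](=O)[OX2H0][#6] is the SMARTS for an ester: a carbonyl carbon bonded to an oxygen that is itself bonded to carbon (no H on that O).
Exactly one fragment in the molecule meets all constraints, giving 1 match.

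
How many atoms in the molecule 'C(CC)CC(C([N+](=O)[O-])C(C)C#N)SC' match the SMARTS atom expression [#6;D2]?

4

The query [#6;D2] means: any carbon bonded to exactly two heavy atoms.
Check the 15 heavy atoms by environment: 4× C (D2) → match; 3× C (D3) → no; 3× C (D1) → no; 1× N (D1) → no; 1× S (D2) → no; 1× N (charge +1, D3) → no; 1× O (charge -1, D1) → no; 1× O (D1) → no.
That gives 4 matching atoms.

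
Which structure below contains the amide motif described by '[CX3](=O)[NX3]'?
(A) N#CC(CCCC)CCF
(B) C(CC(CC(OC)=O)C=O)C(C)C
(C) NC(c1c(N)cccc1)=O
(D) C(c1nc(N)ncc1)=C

C

[CX3](=O)[NX3] describes a carbonyl carbon bonded to a trivalent nitrogen (an amide).
(A) has a nitrile (-C#N) but the nitrile N is NX1 (triple-bonded), not NX3.
(B) has a methyl-ester group (-C(=O)OCH3) but the carbonyl is bonded to O, not to an NX3 nitrogen.
(C) contains a primary amide (-C(=O)NH2), which satisfies every atom and bond constraint.
(D) has a primary amino group (-NH2) but the -NH2 is not attached to a carbonyl carbon.
So the answer is (C).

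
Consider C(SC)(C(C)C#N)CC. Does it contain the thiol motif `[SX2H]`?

The pattern [SX2H] describes an aliphatic sulfur with two connections, one being H — a thiol.
The closest candidate here is a methylthio ether (-SCH3), but the sulfur has H0 (bonded to two carbons), not H1. No other fragment satisfies the full query, so there is no match.

No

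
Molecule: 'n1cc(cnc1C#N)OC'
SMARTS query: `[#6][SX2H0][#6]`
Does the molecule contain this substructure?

The pattern [#6][SX2H0][#6] describes an aliphatic sulfur bridging two carbons with no H on the sulfur — a thioether.
The closest candidate here is a methoxy ether (-OCH3), but the bridging atom is O, not S. No other fragment satisfies the full query, so there is no match.

No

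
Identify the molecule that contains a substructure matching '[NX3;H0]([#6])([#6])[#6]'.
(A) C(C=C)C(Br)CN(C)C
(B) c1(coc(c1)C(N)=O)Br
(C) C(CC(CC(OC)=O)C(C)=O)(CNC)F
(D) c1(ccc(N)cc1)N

[NX3;H0]([#6])([#6])[#6] describes a trivalent nitrogen with no H, bonded to three carbons (a tertiary amine).
(A) contains a dimethylamino group (-N(CH3)2), which satisfies every atom and bond constraint.
(B) has a primary amide (-C(=O)NH2) but the amide nitrogen has H2 and only one carbon neighbour.
(C) has an N-methylamino group (-NHCH3) but the nitrogen still has one H (H1), not H0.
(D) has a primary amino group (-NH2) but the nitrogen has H2, not H0 with three carbons.
So the answer is (A).

A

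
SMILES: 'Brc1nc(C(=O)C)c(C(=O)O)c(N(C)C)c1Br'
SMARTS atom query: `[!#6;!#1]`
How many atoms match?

7

The query [!#6;!#1] means: not carbon and not hydrogen — any heteroatom.
Check the 17 heavy atoms by environment: 1× n (aromatic) → match; 5× c (aromatic) → no; 1× N → match; 5× C → no; 3× O → match; 2× Br → match.
Summing the matching environments: 1 + 1 + 3 + 2 = 7 matching atoms.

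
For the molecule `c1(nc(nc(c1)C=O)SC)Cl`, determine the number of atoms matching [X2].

3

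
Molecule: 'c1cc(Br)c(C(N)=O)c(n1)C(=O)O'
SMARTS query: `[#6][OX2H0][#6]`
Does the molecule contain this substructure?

No

The pattern [#6][OX2H0][#6] describes an aliphatic oxygen bridging two carbons with no H on the oxygen — an ether.
The closest candidate here is a carboxylic acid group (-C(=O)OH), but the -OH oxygen has H1; the =O is OX1, not OX2. No other fragment satisfies the full query, so there is no match.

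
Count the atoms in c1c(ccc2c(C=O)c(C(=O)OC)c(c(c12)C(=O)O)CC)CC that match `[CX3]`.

The query [CX3] means: C with X3: aliphatic carbon with exactly 3 total connections.
Check the 23 heavy atoms by environment: 10× c (aromatic, X3) → no; 5× C (X4) → no; 3× C (X3) → match; 3× O (X1) → no; 2× O (X2) → no.
That gives 3 matching atoms.

3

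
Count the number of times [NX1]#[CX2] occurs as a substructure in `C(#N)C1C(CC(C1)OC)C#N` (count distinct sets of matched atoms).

2

[NX1]#[CX2] is the SMARTS for a nitrile: a nitrogen triple-bonded to a two-connected carbon.
The molecule carries 2 separate instances of a nitrile (-C#N) meeting every constraint; each maps to a distinct set of atoms, giving 2 matches.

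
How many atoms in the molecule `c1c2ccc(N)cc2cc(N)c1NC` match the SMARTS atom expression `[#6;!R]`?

1

The query [#6;!R] means: carbon not in any ring.
Check the 14 heavy atoms by environment: 10× c (aromatic, in 6-ring) → no; 3× N (acyclic) → no; 1× C (acyclic) → match.
That gives 1 matching atom.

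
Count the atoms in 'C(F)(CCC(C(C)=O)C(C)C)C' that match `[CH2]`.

The query [CH2] means: aliphatic carbon with exactly two hydrogens.
Check the 12 heavy atoms by environment: 4× C (H3) → no; 3× C (H1) → no; 2× C (H2) → match; 1× C (H0) → no; 1× O (H0) → no; 1× F (H0) → no.
That gives 2 matching atoms.

2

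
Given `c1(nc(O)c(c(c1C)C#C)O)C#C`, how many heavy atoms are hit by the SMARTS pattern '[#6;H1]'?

The query [#6;H1] means: any carbon bearing exactly one hydrogen.
Check the 13 heavy atoms by environment: 1× n (aromatic, H0) → no; 5× c (aromatic, H0) → no; 1× C (H3) → no; 2× O (H1) → no; 2× C (H0) → no; 2× C (H1) → match.
That gives 2 matching atoms.

2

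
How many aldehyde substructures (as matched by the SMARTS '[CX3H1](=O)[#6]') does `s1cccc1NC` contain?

0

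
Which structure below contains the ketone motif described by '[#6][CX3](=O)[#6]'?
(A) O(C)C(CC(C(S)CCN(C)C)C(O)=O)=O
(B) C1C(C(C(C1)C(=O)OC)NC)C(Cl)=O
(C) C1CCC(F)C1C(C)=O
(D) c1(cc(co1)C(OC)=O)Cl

C

[#6][CX3](=O)[#6] describes a carbonyl carbon (no H) flanked by two carbons (a ketone).
(A) has a methyl-ester group (-C(=O)OCH3) but one neighbour of the carbonyl carbon is O, not C.
(B) has a methyl-ester group (-C(=O)OCH3) but one neighbour of the carbonyl carbon is O, not C.
(C) contains an acetyl/ketone group (-C(=O)CH3), which satisfies every atom and bond constraint.
(D) has a methyl-ester group (-C(=O)OCH3) but one neighbour of the carbonyl carbon is O, not C.
So the answer is (C).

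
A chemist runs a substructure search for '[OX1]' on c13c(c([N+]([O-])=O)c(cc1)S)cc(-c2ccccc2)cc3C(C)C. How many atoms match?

The query [OX1] means: aliphatic oxygen with one total connection — typically a carbonyl =O or an oxide.
Check the 23 heavy atoms by environment: 16× c (aromatic, X3) → no; 3× C (X4) → no; 1× N (charge +1, X3) → no; 1× O (charge -1, X1) → match; 1× O (X1) → match; 1× S (X2) → no.
Summing the matching environments: 1 + 1 = 2 matching atoms.

2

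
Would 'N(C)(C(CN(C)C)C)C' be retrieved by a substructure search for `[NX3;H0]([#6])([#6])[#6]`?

The pattern [NX3;H0]([#6])([#6])[#6] describes a trivalent nitrogen with no H, bonded to three carbons — a tertiary amine.
The molecule carries a dimethylamino group (-N(CH3)2), whose atoms satisfy every constraint of the query, so the pattern matches.

Yes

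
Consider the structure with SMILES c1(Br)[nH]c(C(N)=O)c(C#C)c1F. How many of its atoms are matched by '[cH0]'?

The query [cH0] means: aromatic carbon with no attached hydrogen (substituted or ring-fusion).
Check the 12 heavy atoms by environment: 1× n (aromatic, H1) → no; 4× c (aromatic, H0) → match; 2× C (H0) → no; 1× C (H1) → no; 1× O (H0) → no; 1× N (H2) → no; 1× Br (H0) → no; 1× F (H0) → no.
That gives 4 matching atoms.

4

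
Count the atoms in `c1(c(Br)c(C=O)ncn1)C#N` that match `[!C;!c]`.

The query [!C;!c] means: neither aliphatic nor aromatic carbon — same as [!#6].
Check the 11 heavy atoms by environment: 2× n (aromatic) → match; 4× c (aromatic) → no; 2× C → no; 1× N → match; 1× O → match; 1× Br → match.
Summing the matching environments: 2 + 1 + 1 + 1 = 5 matching atoms.

5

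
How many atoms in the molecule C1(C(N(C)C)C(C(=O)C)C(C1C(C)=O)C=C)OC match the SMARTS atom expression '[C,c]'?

14

The query [C,c] means: comma = OR; matches aliphatic or aromatic carbon — same as #6.
Check the 18 heavy atoms by environment: 14× C → match; 1× N → no; 3× O → no.
That gives 14 matching atoms.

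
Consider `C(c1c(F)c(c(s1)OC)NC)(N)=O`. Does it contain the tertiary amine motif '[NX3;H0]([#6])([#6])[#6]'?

No

The pattern [NX3;H0]([#6])([#6])[#6] describes a trivalent nitrogen with no H, bonded to three carbons — a tertiary amine.
The closest candidate here is an N-methylamino group (-NHCH3), but the nitrogen still has one H (H1), not H0. No other fragment satisfies the full query, so there is no match.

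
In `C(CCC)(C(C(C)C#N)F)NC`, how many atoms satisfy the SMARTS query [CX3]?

The query [CX3] means: C with X3: aliphatic carbon with exactly 3 total connections.
Check the 12 heavy atoms by environment: 8× C (X4) → no; 1× N (X3) → no; 1× C (X2) → no; 1× N (X1) → no; 1× F (X1) → no.
No environment satisfies the query, so 0 matching atoms.

0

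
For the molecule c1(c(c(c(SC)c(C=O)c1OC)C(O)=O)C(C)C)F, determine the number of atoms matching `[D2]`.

3

The query [D2] means: atom with exactly two heavy-atom neighbours.
Check the 19 heavy atoms by environment: 6× c (aromatic, D3) → no; 1× S (D2) → match; 4× C (D1) → no; 2× C (D3) → no; 1× F (D1) → no; 1× O (D2) → match; 1× C (D2) → match; 3× O (D1) → no.
Summing the matching environments: 1 + 1 + 1 = 3 matching atoms.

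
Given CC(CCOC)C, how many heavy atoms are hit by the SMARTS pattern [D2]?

The query [D2] means: atom with exactly two heavy-atom neighbours.
Check the 7 heavy atoms by environment: 2× C (D2) → match; 1× C (D3) → no; 3× C (D1) → no; 1× O (D2) → match.
Summing the matching environments: 2 + 1 = 3 matching atoms.

3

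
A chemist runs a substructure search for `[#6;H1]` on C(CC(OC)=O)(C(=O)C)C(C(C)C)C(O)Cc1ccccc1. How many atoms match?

9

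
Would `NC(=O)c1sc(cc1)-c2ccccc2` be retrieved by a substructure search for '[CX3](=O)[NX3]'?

The pattern [CX3](=O)[NX3] describes a carbonyl carbon bonded to a trivalent nitrogen — an amide.
The molecule carries a primary amide (-C(=O)NH2), whose atoms satisfy every constraint of the query, so the pattern matches.

Yes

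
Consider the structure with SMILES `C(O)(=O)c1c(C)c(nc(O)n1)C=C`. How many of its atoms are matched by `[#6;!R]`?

The query [#6;!R] means: carbon not in any ring.
Check the 13 heavy atoms by environment: 2× n (aromatic, in 6-ring) → no; 4× c (aromatic, in 6-ring) → no; 4× C (acyclic) → match; 3× O (acyclic) → no.
That gives 4 matching atoms.

4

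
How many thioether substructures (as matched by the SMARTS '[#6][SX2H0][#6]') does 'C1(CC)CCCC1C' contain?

0

[#6][SX2H0][#6] is the SMARTS for a thioether: an aliphatic sulfur bridging two carbons with no H on the sulfur.
No fragment in the molecule satisfies every constraint, giving 0 matches.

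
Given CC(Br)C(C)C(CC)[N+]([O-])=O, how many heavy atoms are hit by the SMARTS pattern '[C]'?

Check the 11 heavy atoms by environment: 7× C → match; 1× N (charge +1) → no; 1× O (charge -1) → no; 1× O → no; 1× Br → no.
That gives 7 matching atoms.

7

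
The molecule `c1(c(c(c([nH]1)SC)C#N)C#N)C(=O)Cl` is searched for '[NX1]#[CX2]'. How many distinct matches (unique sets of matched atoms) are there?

2

[NX1]#[CX2] is the SMARTS for a nitrile: a nitrogen triple-bonded to a two-connected carbon.
The molecule carries 2 separate instances of a nitrile (-C#N) meeting every constraint; each maps to a distinct set of atoms, giving 2 matches.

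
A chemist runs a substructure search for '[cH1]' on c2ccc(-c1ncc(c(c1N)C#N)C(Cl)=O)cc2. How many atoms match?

6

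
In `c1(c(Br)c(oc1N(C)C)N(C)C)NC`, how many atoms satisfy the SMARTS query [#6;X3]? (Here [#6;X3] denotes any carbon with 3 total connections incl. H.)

4

The query [#6;X3] means: any carbon (aromatic or not) with three total connections.
Check the 14 heavy atoms by environment: 1× o (aromatic, X2) → no; 4× c (aromatic, X3) → match; 3× N (X3) → no; 5× C (X4) → no; 1× Br (X1) → no.
That gives 4 matching atoms.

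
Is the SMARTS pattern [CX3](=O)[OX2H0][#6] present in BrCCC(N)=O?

No

The pattern [CX3](=O)[OX2H0][#6] describes a carbonyl carbon bonded to an oxygen that is itself bonded to carbon (no H on that O) — an ester.
The closest candidate here is a primary amide (-C(=O)NH2), but the carbonyl is bonded to N, not to an O-C linkage. No other fragment satisfies the full query, so there is no match.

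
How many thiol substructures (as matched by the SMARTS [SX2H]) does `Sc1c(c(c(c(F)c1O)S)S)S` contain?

4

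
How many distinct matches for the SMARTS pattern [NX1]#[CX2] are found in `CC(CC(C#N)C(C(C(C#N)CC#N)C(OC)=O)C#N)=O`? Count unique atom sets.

4

[NX1]#[CX2] is the SMARTS for a nitrile: a nitrogen triple-bonded to a two-connected carbon.
The molecule carries 4 separate instances of a nitrile (-C#N) meeting every constraint; each maps to a distinct set of atoms, giving 4 matches.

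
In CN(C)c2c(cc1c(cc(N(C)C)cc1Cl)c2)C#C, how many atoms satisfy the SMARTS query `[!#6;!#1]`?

The query [!#6;!#1] means: not carbon and not hydrogen — any heteroatom.
Check the 19 heavy atoms by environment: 10× c (aromatic) → no; 2× N → match; 6× C → no; 1× Cl → match.
Summing the matching environments: 2 + 1 = 3 matching atoms.

3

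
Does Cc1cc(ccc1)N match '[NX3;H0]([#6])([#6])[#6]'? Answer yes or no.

No

The pattern [NX3;H0]([#6])([#6])[#6] describes a trivalent nitrogen with no H, bonded to three carbons — a tertiary amine.
The closest candidate here is a primary amino group (-NH2), but the nitrogen has H2, not H0 with three carbons. No other fragment satisfies the full query, so there is no match.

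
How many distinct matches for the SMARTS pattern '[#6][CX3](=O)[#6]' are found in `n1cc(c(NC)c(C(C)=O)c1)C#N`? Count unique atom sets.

1

[#6][CX3](=O)[#6] is the SMARTS for a ketone: a carbonyl carbon (no H) flanked by two carbons.
Exactly one fragment in the molecule meets all constraints, giving 1 match.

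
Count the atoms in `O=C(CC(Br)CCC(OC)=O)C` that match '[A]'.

12

Check the 12 heavy atoms by environment: 8× C → match; 1× Br → match; 3× O → match.
Summing the matching environments: 8 + 1 + 3 = 12 matching atoms.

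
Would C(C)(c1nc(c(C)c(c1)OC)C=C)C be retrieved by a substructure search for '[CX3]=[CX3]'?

Yes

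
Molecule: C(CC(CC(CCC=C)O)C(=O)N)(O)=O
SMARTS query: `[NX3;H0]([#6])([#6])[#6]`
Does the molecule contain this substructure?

No

The pattern [NX3;H0]([#6])([#6])[#6] describes a trivalent nitrogen with no H, bonded to three carbons — a tertiary amine.
The closest candidate here is a primary amide (-C(=O)NH2), but the amide nitrogen has H2 and only one carbon neighbour. No other fragment satisfies the full query, so there is no match.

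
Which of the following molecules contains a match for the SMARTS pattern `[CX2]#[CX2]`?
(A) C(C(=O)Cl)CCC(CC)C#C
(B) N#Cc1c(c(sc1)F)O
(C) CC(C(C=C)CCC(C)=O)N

A

[CX2]#[CX2] describes a carbon-carbon triple bond (an alkyne).
(A) contains an ethynyl group (-C#CH), which satisfies every atom and bond constraint.
(B) has a nitrile (-C#N) but the triple bond is C#N, not C#C.
(C) has a vinyl group (-CH=CH2) but the C=C is a double bond; both carbons are CX3, not CX2.
So the answer is (A).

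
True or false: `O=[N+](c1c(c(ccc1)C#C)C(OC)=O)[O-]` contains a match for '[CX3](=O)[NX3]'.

False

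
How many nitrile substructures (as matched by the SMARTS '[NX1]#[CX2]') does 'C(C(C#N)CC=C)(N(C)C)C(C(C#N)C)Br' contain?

2

[NX1]#[CX2] is the SMARTS for a nitrile: a nitrogen triple-bonded to a two-connected carbon.
The molecule carries 2 separate instances of a nitrile (-C#N) meeting every constraint; each maps to a distinct set of atoms, giving 2 matches.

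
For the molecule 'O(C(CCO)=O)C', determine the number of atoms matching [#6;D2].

The query [#6;D2] means: any carbon bonded to exactly two heavy atoms.
Check the 7 heavy atoms by environment: 2× C (D2) → match; 2× O (D1) → no; 1× C (D3) → no; 1× O (D2) → no; 1× C (D1) → no.
That gives 2 matching atoms.

2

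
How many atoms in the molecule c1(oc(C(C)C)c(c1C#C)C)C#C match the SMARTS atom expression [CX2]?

4

The query [CX2] means: C with X2: aliphatic carbon with exactly 2 total connections.
Check the 13 heavy atoms by environment: 1× o (aromatic, X2) → no; 4× c (aromatic, X3) → no; 4× C (X2) → match; 4× C (X4) → no.
That gives 4 matching atoms.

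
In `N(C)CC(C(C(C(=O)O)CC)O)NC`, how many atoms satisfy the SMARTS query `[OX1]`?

1

The query [OX1] means: aliphatic oxygen with one total connection — typically a carbonyl =O or an oxide.
Check the 14 heavy atoms by environment: 8× C (X4) → no; 2× O (X2) → no; 1× C (X3) → no; 1× O (X1) → match; 2× N (X3) → no.
That gives 1 matching atom.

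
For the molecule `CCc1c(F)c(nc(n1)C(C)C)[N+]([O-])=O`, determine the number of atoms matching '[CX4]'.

5

Check the 15 heavy atoms by environment: 2× n (aromatic, X2) → no; 4× c (aromatic, X3) → no; 1× N (charge +1, X3) → no; 1× O (charge -1, X1) → no; 1× O (X1) → no; 5× C (X4) → match; 1× F (X1) → no.
That gives 5 matching atoms.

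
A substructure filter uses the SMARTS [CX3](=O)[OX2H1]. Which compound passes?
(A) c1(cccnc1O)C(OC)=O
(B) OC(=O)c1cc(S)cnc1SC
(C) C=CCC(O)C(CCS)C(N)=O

[CX3](=O)[OX2H1] describes an sp2 carbon double-bonded to O and single-bonded to an -OH oxygen (a carboxylic acid).
(A) has a methyl-ester group (-C(=O)OCH3) but the singly-bonded O has no H (OX2H0, not OX2H1).
(B) contains a carboxylic acid group (-C(=O)OH), which satisfies every atom and bond constraint.
(C) has a primary amide (-C(=O)NH2) but the carbonyl is bonded to N, not to an -OH oxygen.
So the answer is (B).

B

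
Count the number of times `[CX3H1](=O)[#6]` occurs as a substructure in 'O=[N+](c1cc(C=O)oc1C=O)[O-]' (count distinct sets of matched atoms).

[CX3H1](=O)[#6] is the SMARTS for an aldehyde: an sp2 carbon with one H, double-bonded to O and single-bonded to carbon.
The molecule carries 2 separate instances of an aldehyde (-CHO) meeting every constraint; each maps to a distinct set of atoms, giving 2 matches.

2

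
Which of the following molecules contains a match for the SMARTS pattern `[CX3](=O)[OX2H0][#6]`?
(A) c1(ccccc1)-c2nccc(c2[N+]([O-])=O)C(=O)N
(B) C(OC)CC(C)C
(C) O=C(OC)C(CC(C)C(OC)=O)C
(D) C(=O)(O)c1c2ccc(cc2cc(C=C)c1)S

C

[CX3](=O)[OX2H0][#6] describes a carbonyl carbon bonded to an oxygen that is itself bonded to carbon (no H on that O) (an ester).
(A) has a primary amide (-C(=O)NH2) but the carbonyl is bonded to N, not to an O-C linkage.
(B) has a methoxy ether (-OCH3) but the ether oxygen is not adjacent to a C=O carbon.
(C) contains a methyl-ester group (-C(=O)OCH3), which satisfies every atom and bond constraint.
(D) has a carboxylic acid group (-C(=O)OH) but the singly-bonded O carries H (OX2H1, not H0).
So the answer is (C).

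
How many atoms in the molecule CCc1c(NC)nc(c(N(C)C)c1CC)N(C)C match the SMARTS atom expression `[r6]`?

The query [r6] means: r6 matches atoms in a six-membered ring.
Check the 18 heavy atoms by environment: 1× n (aromatic, in 6-ring) → match; 5× c (aromatic, in 6-ring) → match; 3× N (acyclic) → no; 9× C (acyclic) → no.
Summing the matching environments: 1 + 5 = 6 matching atoms.

6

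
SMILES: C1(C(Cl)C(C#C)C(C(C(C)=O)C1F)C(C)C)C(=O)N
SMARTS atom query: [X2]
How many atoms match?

Check the 19 heavy atoms by environment: 10× C (X4) → no; 1× Cl (X1) → no; 1× F (X1) → no; 2× C (X3) → no; 2× O (X1) → no; 1× N (X3) → no; 2× C (X2) → match.
That gives 2 matching atoms.

2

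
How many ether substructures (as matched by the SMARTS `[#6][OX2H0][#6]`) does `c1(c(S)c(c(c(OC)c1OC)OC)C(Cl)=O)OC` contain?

[#6][OX2H0][#6] is the SMARTS for an ether: an aliphatic oxygen bridging two carbons with no H on the oxygen.
The molecule carries 4 separate instances of a methoxy ether (-OCH3) meeting every constraint; each maps to a distinct set of atoms, giving 4 matches.

4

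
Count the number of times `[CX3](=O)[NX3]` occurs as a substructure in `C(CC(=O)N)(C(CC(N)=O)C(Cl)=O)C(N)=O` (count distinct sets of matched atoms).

[CX3](=O)[NX3] is the SMARTS for an amide: a carbonyl carbon bonded to a trivalent nitrogen.
The molecule carries 3 separate instances of a primary amide (-C(=O)NH2) meeting every constraint; each maps to a distinct set of atoms, giving 3 matches.

3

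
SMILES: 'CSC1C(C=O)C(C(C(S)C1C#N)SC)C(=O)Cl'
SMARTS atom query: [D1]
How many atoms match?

The query [D1] means: atom with exactly one heavy-atom neighbour (degree 1).
Check the 18 heavy atoms by environment: 7× C (D3) → no; 1× S (D1) → match; 2× O (D1) → match; 1× Cl (D1) → match; 2× C (D2) → no; 1× N (D1) → match; 2× S (D2) → no; 2× C (D1) → match.
Summing the matching environments: 1 + 2 + 1 + 1 + 2 = 7 matching atoms.

7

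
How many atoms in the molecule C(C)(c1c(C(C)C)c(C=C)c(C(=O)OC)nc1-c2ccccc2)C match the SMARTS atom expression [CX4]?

7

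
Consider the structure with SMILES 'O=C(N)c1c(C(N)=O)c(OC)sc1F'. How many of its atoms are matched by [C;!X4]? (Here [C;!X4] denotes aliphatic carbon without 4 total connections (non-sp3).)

The query [C;!X4] means: aliphatic carbon that does not have four total connections.
Check the 14 heavy atoms by environment: 1× s (aromatic, X2) → no; 4× c (aromatic, X3) → no; 1× O (X2) → no; 1× C (X4) → no; 2× C (X3) → match; 2× O (X1) → no; 2× N (X3) → no; 1× F (X1) → no.
That gives 2 matching atoms.

2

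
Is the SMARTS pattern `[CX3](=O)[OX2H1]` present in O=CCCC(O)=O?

Yes

The pattern [CX3](=O)[OX2H1] describes an sp2 carbon double-bonded to O and single-bonded to an -OH oxygen — a carboxylic acid.
The molecule carries a carboxylic acid group (-C(=O)OH), whose atoms satisfy every constraint of the query, so the pattern matches.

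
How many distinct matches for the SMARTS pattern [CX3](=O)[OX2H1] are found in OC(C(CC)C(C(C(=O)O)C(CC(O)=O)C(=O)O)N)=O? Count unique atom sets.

4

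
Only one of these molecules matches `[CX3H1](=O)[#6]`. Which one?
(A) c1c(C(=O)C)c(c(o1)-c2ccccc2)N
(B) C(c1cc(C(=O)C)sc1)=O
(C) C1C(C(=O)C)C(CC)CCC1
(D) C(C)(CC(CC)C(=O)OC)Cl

B

[CX3H1](=O)[#6] describes an sp2 carbon with one H, double-bonded to O and single-bonded to carbon (an aldehyde).
(A) has an acetyl/ketone group (-C(=O)CH3) but the carbonyl carbon has H0 (two carbon neighbours), not H1.
(B) contains an aldehyde (-CHO), which satisfies every atom and bond constraint.
(C) has an acetyl/ketone group (-C(=O)CH3) but the carbonyl carbon has H0 (two carbon neighbours), not H1.
(D) has a methyl-ester group (-C(=O)OCH3) but the carbonyl carbon has H0, not H1.
So the answer is (B).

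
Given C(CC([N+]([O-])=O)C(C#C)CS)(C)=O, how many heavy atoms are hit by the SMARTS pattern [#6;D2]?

Check the 13 heavy atoms by environment: 3× C (D2) → match; 3× C (D3) → no; 2× C (D1) → no; 2× O (D1) → no; 1× S (D1) → no; 1× N (charge +1, D3) → no; 1× O (charge -1, D1) → no.
That gives 3 matching atoms.

3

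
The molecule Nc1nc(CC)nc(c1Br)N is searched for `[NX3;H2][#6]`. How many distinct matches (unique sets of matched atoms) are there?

2

[NX3;H2][#6] is the SMARTS for a primary amine: a trivalent nitrogen with two H attached to carbon.
The molecule carries 2 separate instances of a primary amino group (-NH2) meeting every constraint; each maps to a distinct set of atoms, giving 2 matches.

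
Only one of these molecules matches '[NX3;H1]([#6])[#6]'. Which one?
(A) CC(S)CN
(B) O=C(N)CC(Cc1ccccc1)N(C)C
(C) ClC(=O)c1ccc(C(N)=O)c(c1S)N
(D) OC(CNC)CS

D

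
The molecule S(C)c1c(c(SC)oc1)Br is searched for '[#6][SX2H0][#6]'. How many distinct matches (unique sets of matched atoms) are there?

[#6][SX2H0][#6] is the SMARTS for a thioether: an aliphatic sulfur bridging two carbons with no H on the sulfur.
The molecule carries 2 separate instances of a methylthio ether (-SCH3) meeting every constraint; each maps to a distinct set of atoms, giving 2 matches.

2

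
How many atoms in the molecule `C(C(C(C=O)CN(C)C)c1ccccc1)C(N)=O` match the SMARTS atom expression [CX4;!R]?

6

The query [CX4;!R] means: aliphatic carbon with four total connections, not in a ring.
Check the 18 heavy atoms by environment: 6× C (X4, acyclic) → match; 2× C (X3, acyclic) → no; 2× O (X1, acyclic) → no; 2× N (X3, acyclic) → no; 6× c (aromatic, X3, in 6-ring) → no.
That gives 6 matching atoms.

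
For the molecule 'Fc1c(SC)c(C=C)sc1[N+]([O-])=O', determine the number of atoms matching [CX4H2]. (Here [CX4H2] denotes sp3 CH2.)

0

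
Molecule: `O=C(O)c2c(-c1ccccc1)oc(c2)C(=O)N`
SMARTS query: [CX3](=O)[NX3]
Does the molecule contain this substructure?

The pattern [CX3](=O)[NX3] describes a carbonyl carbon bonded to a trivalent nitrogen — an amide.
The molecule carries a primary amide (-C(=O)NH2), whose atoms satisfy every constraint of the query, so the pattern matches.

Yes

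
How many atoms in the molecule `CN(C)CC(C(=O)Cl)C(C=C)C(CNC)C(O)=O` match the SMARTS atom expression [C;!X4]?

The query [C;!X4] means: aliphatic carbon that does not have four total connections.
Check the 18 heavy atoms by environment: 8× C (X4) → no; 2× N (X3) → no; 4× C (X3) → match; 2× O (X1) → no; 1× Cl (X1) → no; 1× O (X2) → no.
That gives 4 matching atoms.

4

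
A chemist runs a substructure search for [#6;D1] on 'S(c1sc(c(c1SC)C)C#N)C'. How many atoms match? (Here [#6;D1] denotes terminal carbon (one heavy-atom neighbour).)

3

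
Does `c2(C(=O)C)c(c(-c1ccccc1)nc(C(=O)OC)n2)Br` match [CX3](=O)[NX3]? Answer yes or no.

No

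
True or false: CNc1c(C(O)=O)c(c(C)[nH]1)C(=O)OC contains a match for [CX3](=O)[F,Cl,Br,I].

False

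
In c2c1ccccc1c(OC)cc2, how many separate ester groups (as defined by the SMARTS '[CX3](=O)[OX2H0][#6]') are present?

0

[CX3](=O)[OX2H0][#6] is the SMARTS for an ester: a carbonyl carbon bonded to an oxygen that is itself bonded to carbon (no H on that O).
The molecule has a methoxy ether (-OCH3), but the ether oxygen is not adjacent to a C=O carbon; nothing else fits, so there are 0 matches.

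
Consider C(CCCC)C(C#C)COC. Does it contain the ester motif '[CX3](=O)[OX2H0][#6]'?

The pattern [CX3](=O)[OX2H0][#6] describes a carbonyl carbon bonded to an oxygen that is itself bonded to carbon (no H on that O) — an ester.
The closest candidate here is a methoxy ether (-OCH3), but the ether oxygen is not adjacent to a C=O carbon. No other fragment satisfies the full query, so there is no match.

No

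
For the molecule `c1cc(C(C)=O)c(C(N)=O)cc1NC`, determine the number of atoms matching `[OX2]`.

0

The query [OX2] means: aliphatic oxygen with two total connections — ether, hydroxyl, or ester single-bond O.
Check the 14 heavy atoms by environment: 6× c (aromatic, X3) → no; 2× C (X3) → no; 2× O (X1) → no; 2× C (X4) → no; 2× N (X3) → no.
No environment satisfies the query, so 0 matching atoms.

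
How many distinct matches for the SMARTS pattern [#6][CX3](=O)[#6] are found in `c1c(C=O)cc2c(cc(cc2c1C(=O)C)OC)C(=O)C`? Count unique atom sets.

2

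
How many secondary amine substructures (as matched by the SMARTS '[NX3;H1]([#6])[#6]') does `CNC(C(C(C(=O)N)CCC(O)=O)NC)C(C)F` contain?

2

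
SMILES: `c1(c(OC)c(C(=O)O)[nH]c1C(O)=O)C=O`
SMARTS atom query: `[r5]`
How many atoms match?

The query [r5] means: r5 matches atoms in a five-membered ring.
Check the 15 heavy atoms by environment: 1× n (aromatic, in 5-ring) → match; 4× c (aromatic, in 5-ring) → match; 4× C (acyclic) → no; 6× O (acyclic) → no.
Summing the matching environments: 1 + 4 = 5 matching atoms.

5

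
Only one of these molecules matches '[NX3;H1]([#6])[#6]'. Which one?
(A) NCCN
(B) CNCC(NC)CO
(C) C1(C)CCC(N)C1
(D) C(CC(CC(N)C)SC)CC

B

[NX3;H1]([#6])[#6] describes a trivalent nitrogen with one H, bonded to two carbons (a secondary amine).
(A) has a primary amino group (-NH2) but the nitrogen has H2 and only one carbon neighbour.
(B) contains an N-methylamino group (-NHCH3), which satisfies every atom and bond constraint.
(C) has a primary amino group (-NH2) but the nitrogen has H2 and only one carbon neighbour.
(D) has a primary amino group (-NH2) but the nitrogen has H2 and only one carbon neighbour.
So the answer is (B).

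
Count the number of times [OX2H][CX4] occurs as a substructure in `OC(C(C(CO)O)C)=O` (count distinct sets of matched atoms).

2

[OX2H][CX4] is the SMARTS for an aliphatic alcohol: a hydroxyl oxygen bound to an sp3 (X4) carbon.
The molecule carries 2 separate instances of a hydroxyl group (-OH) meeting every constraint; each maps to a distinct set of atoms, giving 2 matches.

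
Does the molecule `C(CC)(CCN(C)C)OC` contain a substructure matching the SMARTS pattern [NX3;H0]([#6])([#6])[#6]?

Yes

The pattern [NX3;H0]([#6])([#6])[#6] describes a trivalent nitrogen with no H, bonded to three carbons — a tertiary amine.
The molecule carries a dimethylamino group (-N(CH3)2), whose atoms satisfy every constraint of the query, so the pattern matches.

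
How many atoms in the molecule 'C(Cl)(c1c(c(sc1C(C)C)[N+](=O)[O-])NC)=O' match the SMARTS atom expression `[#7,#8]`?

5

The query [#7,#8] means: nitrogen or oxygen (comma = OR).
Check the 16 heavy atoms by environment: 1× s (aromatic) → no; 4× c (aromatic) → no; 5× C → no; 1× N → match; 2× O → match; 1× Cl → no; 1× N (charge +1) → match; 1× O (charge -1) → match.
Summing the matching environments: 1 + 2 + 1 + 1 = 5 matching atoms.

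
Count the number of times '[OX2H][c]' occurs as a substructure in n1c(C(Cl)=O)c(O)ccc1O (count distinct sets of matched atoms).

2

[OX2H][c] is the SMARTS for a phenol: a hydroxyl oxygen attached to an aromatic carbon.
The molecule carries 2 separate instances of a hydroxyl group (-OH) meeting every constraint; each maps to a distinct set of atoms, giving 2 matches.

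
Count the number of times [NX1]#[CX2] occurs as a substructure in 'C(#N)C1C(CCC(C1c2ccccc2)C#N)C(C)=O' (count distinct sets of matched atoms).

2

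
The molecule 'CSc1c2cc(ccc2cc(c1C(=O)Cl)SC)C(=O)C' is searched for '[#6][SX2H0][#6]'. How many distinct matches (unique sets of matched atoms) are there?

[#6][SX2H0][#6] is the SMARTS for a thioether: an aliphatic sulfur bridging two carbons with no H on the sulfur.
The molecule carries 2 separate instances of a methylthio ether (-SCH3) meeting every constraint; each maps to a distinct set of atoms, giving 2 matches.

2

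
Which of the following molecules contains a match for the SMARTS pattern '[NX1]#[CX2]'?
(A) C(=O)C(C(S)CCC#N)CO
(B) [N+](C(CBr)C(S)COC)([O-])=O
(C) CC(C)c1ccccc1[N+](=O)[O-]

A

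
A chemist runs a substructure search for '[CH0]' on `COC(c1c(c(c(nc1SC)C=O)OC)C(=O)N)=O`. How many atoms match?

2

Check the 19 heavy atoms by environment: 1× n (aromatic, H0) → no; 5× c (aromatic, H0) → no; 1× S (H0) → no; 3× C (H3) → no; 2× C (H0) → match; 5× O (H0) → no; 1× N (H2) → no; 1× C (H1) → no.
That gives 2 matching atoms.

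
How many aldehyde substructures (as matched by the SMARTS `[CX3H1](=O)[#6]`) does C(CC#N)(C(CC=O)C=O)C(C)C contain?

2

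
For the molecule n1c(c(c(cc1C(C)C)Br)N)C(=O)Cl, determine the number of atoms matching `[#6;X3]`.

6

Check the 14 heavy atoms by environment: 1× n (aromatic, X2) → no; 5× c (aromatic, X3) → match; 1× N (X3) → no; 1× C (X3) → match; 1× O (X1) → no; 1× Cl (X1) → no; 1× Br (X1) → no; 3× C (X4) → no.
Summing the matching environments: 5 + 1 = 6 matching atoms.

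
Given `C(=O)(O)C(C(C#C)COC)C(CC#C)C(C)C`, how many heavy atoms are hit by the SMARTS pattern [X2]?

The query [X2] means: any atom with exactly two total connections (bonds + H).
Check the 17 heavy atoms by environment: 9× C (X4) → no; 4× C (X2) → match; 2× O (X2) → match; 1× C (X3) → no; 1× O (X1) → no.
Summing the matching environments: 4 + 2 = 6 matching atoms.

6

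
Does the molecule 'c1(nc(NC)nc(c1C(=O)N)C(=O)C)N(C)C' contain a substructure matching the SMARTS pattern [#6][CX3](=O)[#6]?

Yes

The pattern [#6][CX3](=O)[#6] describes a carbonyl carbon (no H) flanked by two carbons — a ketone.
The molecule carries an acetyl/ketone group (-C(=O)CH3), whose atoms satisfy every constraint of the query, so the pattern matches.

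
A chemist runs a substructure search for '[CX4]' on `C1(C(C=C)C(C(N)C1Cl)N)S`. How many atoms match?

5

The query [CX4] means: C with X4: aliphatic carbon with exactly 4 total connections (bonds + H).
Check the 11 heavy atoms by environment: 5× C (X4) → match; 2× N (X3) → no; 1× S (X2) → no; 2× C (X3) → no; 1× Cl (X1) → no.
That gives 5 matching atoms.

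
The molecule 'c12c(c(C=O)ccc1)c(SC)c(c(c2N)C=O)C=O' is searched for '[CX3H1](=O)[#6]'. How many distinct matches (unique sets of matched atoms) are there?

[CX3H1](=O)[#6] is the SMARTS for an aldehyde: an sp2 carbon with one H, double-bonded to O and single-bonded to carbon.
The molecule carries 3 separate instances of an aldehyde (-CHO) meeting every constraint; each maps to a distinct set of atoms, giving 3 matches.

3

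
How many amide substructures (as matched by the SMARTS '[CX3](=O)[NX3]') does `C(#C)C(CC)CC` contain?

0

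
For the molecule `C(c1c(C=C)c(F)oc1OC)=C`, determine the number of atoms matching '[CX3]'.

4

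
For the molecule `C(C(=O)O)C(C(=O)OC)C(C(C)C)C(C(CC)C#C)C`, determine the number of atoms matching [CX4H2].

2

The query [CX4H2] means: sp3 carbon (X4) with exactly two hydrogens.
Check the 20 heavy atoms by environment: 2× C (H2, X4) → match; 5× C (H1, X4) → no; 5× C (H3, X4) → no; 2× C (H0, X3) → no; 2× O (H0, X1) → no; 1× O (H1, X2) → no; 1× O (H0, X2) → no; 1× C (H0, X2) → no; 1× C (H1, X2) → no.
That gives 2 matching atoms.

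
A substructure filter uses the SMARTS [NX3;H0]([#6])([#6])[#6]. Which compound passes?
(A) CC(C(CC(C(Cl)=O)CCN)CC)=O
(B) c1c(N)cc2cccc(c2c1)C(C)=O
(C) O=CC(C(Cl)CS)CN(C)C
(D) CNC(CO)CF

[NX3;H0]([#6])([#6])[#6] describes a trivalent nitrogen with no H, bonded to three carbons (a tertiary amine).
(A) has a primary amino group (-NH2) but the nitrogen has H2, not H0 with three carbons.
(B) has a primary amino group (-NH2) but the nitrogen has H2, not H0 with three carbons.
(C) contains a dimethylamino group (-N(CH3)2), which satisfies every atom and bond constraint.
(D) has an N-methylamino group (-NHCH3) but the nitrogen still has one H (H1), not H0.
So the answer is (C).

C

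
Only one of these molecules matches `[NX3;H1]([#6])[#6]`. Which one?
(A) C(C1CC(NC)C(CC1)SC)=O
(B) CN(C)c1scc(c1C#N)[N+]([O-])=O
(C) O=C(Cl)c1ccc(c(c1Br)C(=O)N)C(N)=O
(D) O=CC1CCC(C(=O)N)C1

A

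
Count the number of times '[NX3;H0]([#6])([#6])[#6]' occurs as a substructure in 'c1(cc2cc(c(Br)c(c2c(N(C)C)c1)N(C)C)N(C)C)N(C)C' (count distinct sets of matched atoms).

[NX3;H0]([#6])([#6])[#6] is the SMARTS for a tertiary amine: a trivalent nitrogen with no H, bonded to three carbons.
The molecule carries 4 separate instances of a dimethylamino group (-N(CH3)2) meeting every constraint; each maps to a distinct set of atoms, giving 4 matches.

4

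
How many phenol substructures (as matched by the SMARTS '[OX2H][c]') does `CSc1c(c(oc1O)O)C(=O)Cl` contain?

2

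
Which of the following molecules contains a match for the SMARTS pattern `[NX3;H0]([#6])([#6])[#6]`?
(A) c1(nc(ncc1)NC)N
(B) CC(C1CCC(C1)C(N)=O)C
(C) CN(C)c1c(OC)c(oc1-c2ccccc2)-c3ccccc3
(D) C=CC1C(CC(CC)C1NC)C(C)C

C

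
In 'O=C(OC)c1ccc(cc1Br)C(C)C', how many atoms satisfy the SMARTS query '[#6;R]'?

6

The query [#6;R] means: carbon that is part of a ring.
Check the 14 heavy atoms by environment: 6× c (aromatic, in 6-ring) → match; 5× C (acyclic) → no; 1× Br (acyclic) → no; 2× O (acyclic) → no.
That gives 6 matching atoms.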